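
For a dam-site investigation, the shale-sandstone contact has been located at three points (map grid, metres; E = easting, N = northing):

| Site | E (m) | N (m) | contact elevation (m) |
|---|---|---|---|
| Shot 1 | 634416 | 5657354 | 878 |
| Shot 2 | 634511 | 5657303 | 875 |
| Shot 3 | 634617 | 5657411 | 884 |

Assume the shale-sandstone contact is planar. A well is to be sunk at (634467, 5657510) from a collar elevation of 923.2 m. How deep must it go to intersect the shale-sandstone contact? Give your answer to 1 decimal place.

Two edge vectors: Shot 1→Shot 2 = (95, -51, -3), Shot 1→Shot 3 = (201, 57, 6).
Normal n = (Shot 1→Shot 2) × (Shot 1→Shot 3) = (-135, -1173, 15666).
So ∂z/∂E = −n_x/n_z = 0.008617388 and ∂z/∂N = −n_y/n_z = 0.074875527.
Intercept c from Shot 1: 878 − 5467.01 − 423597.36 = −428186.37.
At (634467, 5657510): z_contact = 5467.45 + 423609.04 − 428186.37 = 890.12 m.
Depth below ground = 923.2 − 890.12 = 33.1 m.

33.1 m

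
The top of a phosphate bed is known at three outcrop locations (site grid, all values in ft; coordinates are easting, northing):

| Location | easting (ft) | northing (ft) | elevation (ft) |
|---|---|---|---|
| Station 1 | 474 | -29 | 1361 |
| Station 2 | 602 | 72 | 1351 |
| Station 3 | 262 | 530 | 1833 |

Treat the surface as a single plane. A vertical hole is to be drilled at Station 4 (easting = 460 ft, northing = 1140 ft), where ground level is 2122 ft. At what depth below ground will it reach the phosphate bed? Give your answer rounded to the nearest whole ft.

Let the plane be z = a·easting + b·northing + c.
Station 2−Station 1: 128a + 101b = −10;  Station 3−Station 1: −212a + 559b = 472.
Solving gives a = −0.57293, b = 0.62708.
Then c = 1361 − a·474 − b·-29 = 1650.75.
At (460, 1140): z_contact = −263.5 + 714.9 + 1650.75 = 2102.1 ft.
Depth below ground = 2122 − 2102.1 = 20 ft.

20 ft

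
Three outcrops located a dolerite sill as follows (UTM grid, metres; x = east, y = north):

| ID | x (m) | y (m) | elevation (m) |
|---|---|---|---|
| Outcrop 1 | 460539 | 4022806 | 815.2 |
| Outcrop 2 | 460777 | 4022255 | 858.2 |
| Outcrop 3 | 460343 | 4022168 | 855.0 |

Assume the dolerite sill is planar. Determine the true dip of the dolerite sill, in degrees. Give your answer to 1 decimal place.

4.1°

Let the plane be z = a·x + b·y + c.
Outcrop 2−Outcrop 1: 238a − 551b = 43;  Outcrop 3−Outcrop 1: −196a − 638b = 39.8.
Solving gives a = 0.02118, b = −0.06889.
Gradient magnitude |∇z| = √(a² + b²) = √(0.00045 + 0.00475) = 0.07207.
True dip = arctan(0.07207) = 4.1°, dipping toward NNW (azimuth ≈ 343°).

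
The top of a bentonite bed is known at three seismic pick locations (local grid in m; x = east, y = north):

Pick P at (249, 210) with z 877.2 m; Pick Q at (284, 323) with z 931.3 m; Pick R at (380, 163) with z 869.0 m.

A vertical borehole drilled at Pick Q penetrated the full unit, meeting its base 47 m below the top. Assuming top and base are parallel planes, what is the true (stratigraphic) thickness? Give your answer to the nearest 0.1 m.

Two edge vectors: Pick P→Pick Q = (35, 113, 54.1), Pick P→Pick R = (131, -47, -8.2).
Normal n = (Pick P→Pick Q) × (Pick P→Pick R) = (1616.1, 7374.1, -16448).
So ∂z/∂x = −n_x/n_z = 0.09826 and ∂z/∂y = −n_y/n_z = 0.44833.
|∇z| = √(a²+b²) = 0.45897, so dip δ = arctan(0.45897) = 24.65°.
True thickness = vertical thickness × cos δ = 47 × cos 24.65° = 42.7 m.

42.7 m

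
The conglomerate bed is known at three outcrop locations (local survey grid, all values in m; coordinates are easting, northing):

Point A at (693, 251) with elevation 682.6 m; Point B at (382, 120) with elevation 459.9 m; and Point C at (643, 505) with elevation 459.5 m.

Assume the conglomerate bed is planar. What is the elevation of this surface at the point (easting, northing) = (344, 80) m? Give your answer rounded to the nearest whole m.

Two edge vectors: Point A→Point B = (-311, -131, -222.7), Point A→Point C = (-50, 254, -223.1).
Normal n = (Point A→Point B) × (Point A→Point C) = (85791.9, -58249.1, -85544).
So ∂z/∂easting = −n_x/n_z = 1.00290 and ∂z/∂northing = −n_y/n_z = −0.68093.
Intercept c from Point A: 682.6 − 695.01 + 170.91 = 158.50.
At (344, 80): z = 345.0 − 54.5 + 158.50 = 449.0 m.

449 m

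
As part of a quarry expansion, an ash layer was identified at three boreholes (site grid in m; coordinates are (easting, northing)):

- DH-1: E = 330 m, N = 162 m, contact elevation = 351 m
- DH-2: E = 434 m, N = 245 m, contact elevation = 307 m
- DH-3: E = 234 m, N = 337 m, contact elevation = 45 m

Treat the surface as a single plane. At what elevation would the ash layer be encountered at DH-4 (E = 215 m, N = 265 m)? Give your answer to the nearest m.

Let the plane be z = a·E + b·N + c.
DH-2−DH-1: 104a + 83b = −44;  DH-3−DH-1: −96a + 175b = −306.
Solving gives a = 0.67632, b = −1.37756.
Then c = 351 − a·330 − b·162 = 350.98.
At (215, 265): z = 145.4 − 365.1 + 350.98 = 131.3 m.

131 m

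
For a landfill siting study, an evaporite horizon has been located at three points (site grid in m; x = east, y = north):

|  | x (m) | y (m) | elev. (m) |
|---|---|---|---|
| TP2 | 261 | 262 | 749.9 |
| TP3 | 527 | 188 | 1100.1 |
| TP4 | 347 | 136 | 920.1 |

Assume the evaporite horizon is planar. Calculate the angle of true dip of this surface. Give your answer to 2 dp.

52.18°

Two edge vectors: TP2→TP3 = (266, -74, 350.2), TP2→TP4 = (86, -126, 170.2).
Normal n = (TP2→TP3) × (TP2→TP4) = (31530.4, -15156, -27152).
So ∂z/∂x = −n_x/n_z = 1.16126 and ∂z/∂y = −n_y/n_z = −0.55819.
Gradient magnitude |∇z| = √(a² + b²) = √(1.34851 + 0.31158) = 1.28845.
True dip = arctan(1.28845) = 52.18°, dipping toward WNW (azimuth ≈ 296°).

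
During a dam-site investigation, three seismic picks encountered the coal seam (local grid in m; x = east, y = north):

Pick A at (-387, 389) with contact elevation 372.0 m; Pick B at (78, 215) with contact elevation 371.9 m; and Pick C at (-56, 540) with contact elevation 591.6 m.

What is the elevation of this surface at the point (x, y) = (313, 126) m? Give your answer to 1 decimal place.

Two edge vectors: Pick A→Pick B = (465, -174, -0.1), Pick A→Pick C = (331, 151, 219.6).
Normal n = (Pick A→Pick B) × (Pick A→Pick C) = (-38195.3, -102147.1, 127809).
So ∂z/∂x = −n_x/n_z = 0.29885 and ∂z/∂y = −n_y/n_z = 0.79922.
Intercept c from Pick A: 372 + 115.65 − 310.90 = 176.76.
At (313, 126): z = 93.5 + 100.7 + 176.76 = 371.0 m.

371.0 m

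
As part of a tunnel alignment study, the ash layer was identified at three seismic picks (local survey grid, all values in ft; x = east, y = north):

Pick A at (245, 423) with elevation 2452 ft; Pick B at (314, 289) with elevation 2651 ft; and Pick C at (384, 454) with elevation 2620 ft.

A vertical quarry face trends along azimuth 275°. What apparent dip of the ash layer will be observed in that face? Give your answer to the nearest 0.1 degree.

55.3°

Let the plane be z = a·x + b·y + c.
Pick B−Pick A: 69a − 134b = 199;  Pick C−Pick A: 139a + 31b = 168.
Solving gives a = 1.38122, b = −0.77385.
Unit vector along 275° is (sin 275°, cos 275°) = (-0.9962, 0.0872).
Slope in that direction = a·(-0.9962) + b·(0.0872) = −1.44341.
Apparent dip = arctan|1.44341| = 55.3° (true dip is 57.7°, so apparent ≤ true as expected).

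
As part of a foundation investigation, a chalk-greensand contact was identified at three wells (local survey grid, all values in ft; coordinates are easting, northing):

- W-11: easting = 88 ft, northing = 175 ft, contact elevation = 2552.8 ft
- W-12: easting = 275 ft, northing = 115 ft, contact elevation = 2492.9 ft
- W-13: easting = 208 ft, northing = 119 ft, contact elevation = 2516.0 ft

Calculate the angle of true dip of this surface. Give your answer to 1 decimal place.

19.9°

Let the plane be z = a·easting + b·northing + c.
W-12−W-11: 187a − 60b = −59.9;  W-13−W-11: 120a − 56b = −36.8.
Solving gives a = −0.35037, b = −0.09364.
Gradient magnitude |∇z| = √(a² + b²) = √(0.12276 + 0.00877) = 0.36266.
True dip = arctan(0.36266) = 19.9°, dipping toward ENE (azimuth ≈ 075°).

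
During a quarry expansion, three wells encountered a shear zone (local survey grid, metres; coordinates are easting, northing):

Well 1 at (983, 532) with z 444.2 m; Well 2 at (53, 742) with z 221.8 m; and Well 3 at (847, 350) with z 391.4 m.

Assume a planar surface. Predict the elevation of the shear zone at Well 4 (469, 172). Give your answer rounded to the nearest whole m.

276 m

Let the plane be z = a·easting + b·northing + c.
Well 2−Well 1: −930a + 210b = −222.4;  Well 3−Well 1: −136a − 182b = −52.8.
Solving gives a = 0.26067, b = 0.09533.
Then c = 444.2 − a·983 − b·532 = 137.25.
At (469, 172): z = 122.3 + 16.4 + 137.25 = 275.9 m.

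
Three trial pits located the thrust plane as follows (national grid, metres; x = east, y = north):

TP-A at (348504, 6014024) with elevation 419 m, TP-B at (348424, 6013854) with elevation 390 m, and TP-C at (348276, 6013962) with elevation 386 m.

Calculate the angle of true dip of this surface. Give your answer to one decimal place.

Two edge vectors: TP-A→TP-B = (-80, -170, -29), TP-A→TP-C = (-228, -62, -33).
Normal n = (TP-A→TP-B) × (TP-A→TP-C) = (3812, 3972, -33800).
So ∂z/∂x = −n_x/n_z = 0.11278 and ∂z/∂y = −n_y/n_z = 0.11751.
Gradient magnitude |∇z| = √(a² + b²) = √(0.01272 + 0.01381) = 0.16288.
True dip = arctan(0.16288) = 9.3°, dipping toward SW (azimuth ≈ 224°).

9.3°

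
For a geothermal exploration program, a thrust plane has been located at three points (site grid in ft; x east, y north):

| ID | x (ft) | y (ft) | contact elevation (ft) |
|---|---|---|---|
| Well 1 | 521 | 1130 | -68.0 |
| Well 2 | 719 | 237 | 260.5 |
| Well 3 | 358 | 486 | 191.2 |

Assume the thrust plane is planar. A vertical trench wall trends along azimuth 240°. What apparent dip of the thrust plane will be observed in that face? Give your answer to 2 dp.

14.31°

Let the plane be z = a·x + b·y + c.
Well 2−Well 1: 198a − 893b = 328.5;  Well 3−Well 1: −163a − 644b = 259.2.
Solving gives a = −0.07292, b = −0.38403.
Unit vector along 240° is (sin 240°, cos 240°) = (-0.8660, -0.5000).
Slope in that direction = a·(-0.8660) + b·(-0.5000) = 0.25516.
Apparent dip = arctan|0.25516| = 14.31° (true dip is 21.4°, so apparent ≤ true as expected).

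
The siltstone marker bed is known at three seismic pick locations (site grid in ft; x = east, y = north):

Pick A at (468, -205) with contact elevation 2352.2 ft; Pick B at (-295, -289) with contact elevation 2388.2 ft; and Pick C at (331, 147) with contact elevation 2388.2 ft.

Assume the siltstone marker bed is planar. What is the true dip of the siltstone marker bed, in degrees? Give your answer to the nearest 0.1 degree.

5.6°

Let the plane be z = a·x + b·y + c.
Pick B−Pick A: −763a − 84b = 36;  Pick C−Pick A: −137a + 352b = 36.
Solving gives a = −0.05604, b = 0.08046.
Gradient magnitude |∇z| = √(a² + b²) = √(0.00314 + 0.00647) = 0.09805.
True dip = arctan(0.09805) = 5.6°, dipping toward SE (azimuth ≈ 145°).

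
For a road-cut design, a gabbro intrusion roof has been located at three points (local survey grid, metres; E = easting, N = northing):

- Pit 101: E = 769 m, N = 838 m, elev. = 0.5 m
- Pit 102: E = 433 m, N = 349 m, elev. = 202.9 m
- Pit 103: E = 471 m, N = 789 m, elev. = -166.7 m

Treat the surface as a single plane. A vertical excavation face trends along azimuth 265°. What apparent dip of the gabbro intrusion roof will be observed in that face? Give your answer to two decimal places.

32.13°

Let the plane be z = a·E + b·N + c.
Pit 102−Pit 101: −336a − 489b = 202.4;  Pit 103−Pit 101: −298a − 49b = −167.2.
Solving gives a = 0.70927, b = −0.90125.
Unit vector along 265° is (sin 265°, cos 265°) = (-0.9962, -0.0872).
Slope in that direction = a·(-0.9962) + b·(-0.0872) = −0.62802.
Apparent dip = arctan|0.62802| = 32.13° (true dip is 48.9°, so apparent ≤ true as expected).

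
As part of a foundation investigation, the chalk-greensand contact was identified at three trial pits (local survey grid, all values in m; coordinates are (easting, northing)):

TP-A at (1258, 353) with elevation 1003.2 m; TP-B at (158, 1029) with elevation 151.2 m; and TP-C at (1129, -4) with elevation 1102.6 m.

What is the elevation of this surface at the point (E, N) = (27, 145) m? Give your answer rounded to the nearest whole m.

490 m

Let the plane be z = a·E + b·N + c.
TP-B−TP-A: −1100a + 676b = −852;  TP-C−TP-A: −129a − 357b = 99.4.
Solving gives a = 0.49379, b = −0.45686.
Then c = 1003.2 − a·1258 − b·353 = 543.29.
At (27, 145): z = 13.3 − 66.2 + 543.29 = 490.4 m.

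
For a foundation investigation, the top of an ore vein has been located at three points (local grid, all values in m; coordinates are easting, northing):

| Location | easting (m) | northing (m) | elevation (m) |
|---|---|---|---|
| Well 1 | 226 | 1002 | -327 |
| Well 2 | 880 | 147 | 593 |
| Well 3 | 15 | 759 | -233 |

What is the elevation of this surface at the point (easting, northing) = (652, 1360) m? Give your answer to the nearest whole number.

-417 m

Let the plane be z = a·easting + b·northing + c.
Well 2−Well 1: 654a − 855b = 920;  Well 3−Well 1: −211a − 243b = 94.
Solving gives a = 0.42198, b = −0.75324.
Then c = -327 − a·226 − b·1002 = 332.38.
At (652, 1360): z = 275.1 − 1024.4 + 332.38 = -416.9 m.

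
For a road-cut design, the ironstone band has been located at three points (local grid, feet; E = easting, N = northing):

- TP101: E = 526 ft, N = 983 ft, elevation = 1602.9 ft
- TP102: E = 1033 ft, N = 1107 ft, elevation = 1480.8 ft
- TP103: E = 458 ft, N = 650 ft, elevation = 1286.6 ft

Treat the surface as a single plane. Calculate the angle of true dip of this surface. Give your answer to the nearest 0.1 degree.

Let the plane be z = a·E + b·N + c.
TP102−TP101: 507a + 124b = −122.1;  TP103−TP101: −68a − 333b = −316.3.
Solving gives a = −0.49801, b = 1.05155.
Gradient magnitude |∇z| = √(a² + b²) = √(0.24802 + 1.10575) = 1.16351.
True dip = arctan(1.16351) = 49.3°, dipping toward SSE (azimuth ≈ 155°).

49.3°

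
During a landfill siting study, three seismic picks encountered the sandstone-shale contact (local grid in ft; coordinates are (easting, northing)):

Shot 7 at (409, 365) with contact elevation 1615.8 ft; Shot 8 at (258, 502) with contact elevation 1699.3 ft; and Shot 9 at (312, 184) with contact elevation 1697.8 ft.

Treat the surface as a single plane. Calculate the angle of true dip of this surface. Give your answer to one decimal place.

Two edge vectors: Shot 7→Shot 8 = (-151, 137, 83.5), Shot 7→Shot 9 = (-97, -181, 82).
Normal n = (Shot 7→Shot 8) × (Shot 7→Shot 9) = (26347.5, 4282.5, 40620).
So ∂z/∂E = −n_x/n_z = −0.64863 and ∂z/∂N = −n_y/n_z = −0.10543.
Gradient magnitude |∇z| = √(a² + b²) = √(0.42073 + 0.01112) = 0.65715.
True dip = arctan(0.65715) = 33.3°, dipping toward E (azimuth ≈ 081°).

33.3°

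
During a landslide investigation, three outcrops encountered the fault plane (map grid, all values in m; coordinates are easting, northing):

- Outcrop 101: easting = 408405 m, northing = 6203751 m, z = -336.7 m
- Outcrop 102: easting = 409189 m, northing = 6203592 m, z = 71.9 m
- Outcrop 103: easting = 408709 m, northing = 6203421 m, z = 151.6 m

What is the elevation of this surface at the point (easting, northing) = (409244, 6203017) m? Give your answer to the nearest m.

Two edge vectors: Outcrop 101→Outcrop 102 = (784, -159, 408.6), Outcrop 101→Outcrop 103 = (304, -330, 488.3).
Normal n = (Outcrop 101→Outcrop 102) × (Outcrop 101→Outcrop 103) = (57198.3, -258612.8, -210384).
So ∂z/∂easting = −n_x/n_z = 0.27187571 and ∂z/∂northing = −n_y/n_z = −1.22924177.
Intercept c from Outcrop 101: -336.7 − 111035.40 + 7625909.84 = 7514537.74.
At (409244, 6203017): z = 111263.5 − 7625007.6 + 7514537.74 = 793.7 m.

794 m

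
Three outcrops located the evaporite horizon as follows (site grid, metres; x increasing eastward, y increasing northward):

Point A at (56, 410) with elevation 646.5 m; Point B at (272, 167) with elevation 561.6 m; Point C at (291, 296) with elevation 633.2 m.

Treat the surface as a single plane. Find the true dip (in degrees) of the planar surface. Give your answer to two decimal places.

29.34°

Let the plane be z = a·x + b·y + c.
Point B−Point A: 216a − 243b = −84.9;  Point C−Point A: 235a − 114b = −13.3.
Solving gives a = 0.19848, b = 0.52581.
Gradient magnitude |∇z| = √(a² + b²) = √(0.03939 + 0.27647) = 0.56202.
True dip = arctan(0.56202) = 29.34°, dipping toward SSW (azimuth ≈ 201°).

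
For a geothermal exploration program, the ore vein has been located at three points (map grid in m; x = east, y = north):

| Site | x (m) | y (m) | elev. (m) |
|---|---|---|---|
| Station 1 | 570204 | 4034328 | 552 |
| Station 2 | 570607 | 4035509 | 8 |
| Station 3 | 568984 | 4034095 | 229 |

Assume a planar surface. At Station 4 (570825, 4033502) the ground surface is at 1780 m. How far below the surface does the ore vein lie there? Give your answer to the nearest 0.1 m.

Let the plane be z = a·x + b·y + c.
Station 2−Station 1: 403a + 1181b = −544;  Station 3−Station 1: −1220a − 233b = −323.
Solving gives a = 0.377316116, b = −0.589380520.
Then c = 552 − a·570204 − b·4034328 = 2163159.18.
At (570825, 4033502): z_contact = 215381.47 − 2377267.51 + 2163159.18 = 1273.14 m.
Depth below ground = 1780 − 1273.14 = 506.9 m.

506.9 m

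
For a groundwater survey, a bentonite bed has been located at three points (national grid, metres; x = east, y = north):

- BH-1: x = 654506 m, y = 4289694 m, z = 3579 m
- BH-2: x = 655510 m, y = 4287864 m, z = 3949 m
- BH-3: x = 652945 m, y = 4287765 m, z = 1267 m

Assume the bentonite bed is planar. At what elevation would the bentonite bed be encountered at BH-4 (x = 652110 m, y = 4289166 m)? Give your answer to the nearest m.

915 m

Two edge vectors: BH-1→BH-2 = (1004, -1830, 370), BH-1→BH-3 = (-1561, -1929, -2312).
Normal n = (BH-1→BH-2) × (BH-1→BH-3) = (4944690, 1743678, -4793346).
So ∂z/∂x = −n_x/n_z = 1.03157377 and ∂z/∂y = −n_y/n_z = 0.36377053.
Intercept c from BH-1: 3579 − 675171.22 − 1560464.25 = −2232056.47.
At (652110, 4289166): z = 672699.6 + 1560272.2 − 2232056.47 = 915.3 m.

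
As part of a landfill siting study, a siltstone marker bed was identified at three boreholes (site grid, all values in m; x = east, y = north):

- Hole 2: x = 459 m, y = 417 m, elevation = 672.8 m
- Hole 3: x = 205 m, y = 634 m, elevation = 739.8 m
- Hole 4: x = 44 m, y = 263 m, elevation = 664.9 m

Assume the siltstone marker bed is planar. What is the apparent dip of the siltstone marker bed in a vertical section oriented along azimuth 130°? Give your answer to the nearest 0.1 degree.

Let the plane be z = a·x + b·y + c.
Hole 3−Hole 2: −254a + 217b = 67;  Hole 4−Hole 2: −415a − 154b = −7.9.
Solving gives a = −0.06661, b = 0.23079.
Unit vector along 130° is (sin 130°, cos 130°) = (0.7660, -0.6428).
Slope in that direction = a·(0.7660) + b·(-0.6428) = −0.19937.
Apparent dip = arctan|0.19937| = 11.3° (true dip is 13.5°, so apparent ≤ true as expected).

11.3°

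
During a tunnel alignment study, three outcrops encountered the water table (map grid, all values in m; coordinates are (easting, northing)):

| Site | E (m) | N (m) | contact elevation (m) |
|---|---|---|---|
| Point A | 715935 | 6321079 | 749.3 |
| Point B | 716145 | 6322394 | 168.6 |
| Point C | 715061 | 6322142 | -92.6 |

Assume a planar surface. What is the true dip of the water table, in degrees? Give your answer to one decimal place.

31.5°

Two edge vectors: Point A→Point B = (210, 1315, -580.7), Point A→Point C = (-874, 1063, -841.9).
Normal n = (Point A→Point B) × (Point A→Point C) = (-489814.4, 684330.8, 1372540).
So ∂z/∂E = −n_x/n_z = 0.35687 and ∂z/∂N = −n_y/n_z = −0.49859.
Gradient magnitude |∇z| = √(a² + b²) = √(0.12735 + 0.24859) = 0.61314.
True dip = arctan(0.61314) = 31.5°, dipping toward NW (azimuth ≈ 324°).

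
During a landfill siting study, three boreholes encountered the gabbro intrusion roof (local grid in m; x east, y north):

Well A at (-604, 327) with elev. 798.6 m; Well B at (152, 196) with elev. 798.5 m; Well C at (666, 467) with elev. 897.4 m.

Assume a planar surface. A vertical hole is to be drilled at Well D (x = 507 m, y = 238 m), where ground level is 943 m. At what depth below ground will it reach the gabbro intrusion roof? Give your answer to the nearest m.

Let the plane be z = a·x + b·y + c.
Well B−Well A: 756a − 131b = −0.1;  Well C−Well A: 1270a + 140b = 98.8.
Solving gives a = 0.04750, b = 0.27486.
Then c = 798.6 − a·-604 − b·327 = 737.41.
At (507, 238): z_contact = 24.1 + 65.4 + 737.41 = 826.9 m.
Depth below ground = 943 − 826.9 = 116 m.

116 m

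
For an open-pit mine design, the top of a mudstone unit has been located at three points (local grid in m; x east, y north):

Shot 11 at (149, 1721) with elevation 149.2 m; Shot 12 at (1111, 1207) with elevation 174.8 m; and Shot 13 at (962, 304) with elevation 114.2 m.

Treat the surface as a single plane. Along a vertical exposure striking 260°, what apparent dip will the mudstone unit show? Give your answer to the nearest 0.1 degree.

Let the plane be z = a·x + b·y + c.
Shot 12−Shot 11: 962a − 514b = 25.6;  Shot 13−Shot 11: 813a − 1417b = −35.
Solving gives a = 0.05741, b = 0.05764.
Unit vector along 260° is (sin 260°, cos 260°) = (-0.9848, -0.1736).
Slope in that direction = a·(-0.9848) + b·(-0.1736) = −0.06654.
Apparent dip = arctan|0.06654| = 3.8° (true dip is 4.7°, so apparent ≤ true as expected).

3.8°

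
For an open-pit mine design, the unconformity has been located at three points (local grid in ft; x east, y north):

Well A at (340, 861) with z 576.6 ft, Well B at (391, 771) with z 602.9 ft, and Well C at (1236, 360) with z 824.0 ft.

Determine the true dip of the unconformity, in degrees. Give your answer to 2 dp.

14.48°

Let the plane be z = a·x + b·y + c.
Well B−Well A: 51a − 90b = 26.3;  Well C−Well A: 896a − 501b = 247.4.
Solving gives a = 0.16500, b = −0.19872.
Gradient magnitude |∇z| = √(a² + b²) = √(0.02723 + 0.03949) = 0.25829.
True dip = arctan(0.25829) = 14.48°, dipping toward NW (azimuth ≈ 320°).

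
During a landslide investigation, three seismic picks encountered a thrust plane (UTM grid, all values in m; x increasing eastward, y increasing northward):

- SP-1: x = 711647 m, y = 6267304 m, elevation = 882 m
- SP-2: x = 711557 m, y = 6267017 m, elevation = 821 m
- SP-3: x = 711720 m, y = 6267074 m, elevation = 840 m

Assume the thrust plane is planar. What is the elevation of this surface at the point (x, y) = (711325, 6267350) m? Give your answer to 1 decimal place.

Let the plane be z = a·x + b·y + c.
SP-2−SP-1: −90a − 287b = −61;  SP-3−SP-1: 73a − 230b = −42.
Solving gives a = 0.047441838, b = 0.197666323.
Then c = 882 − a·711647 − b·6267304 = −1271714.78.
At (711325, 6267350): z = 33746.6 + 1238844.0 − 1271714.78 = 875.8 m.

875.8 m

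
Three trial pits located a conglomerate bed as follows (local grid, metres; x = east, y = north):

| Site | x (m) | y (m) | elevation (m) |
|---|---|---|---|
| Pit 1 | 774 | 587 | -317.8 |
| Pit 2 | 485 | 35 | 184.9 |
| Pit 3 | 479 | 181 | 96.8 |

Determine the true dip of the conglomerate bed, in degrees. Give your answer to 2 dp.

39.67°

Let the plane be z = a·x + b·y + c.
Pit 2−Pit 1: −289a − 552b = 502.7;  Pit 3−Pit 1: −295a − 406b = 414.6.
Solving gives a = −0.54417, b = −0.62579.
Gradient magnitude |∇z| = √(a² + b²) = √(0.29612 + 0.39161) = 0.82930.
True dip = arctan(0.82930) = 39.67°, dipping toward NE (azimuth ≈ 041°).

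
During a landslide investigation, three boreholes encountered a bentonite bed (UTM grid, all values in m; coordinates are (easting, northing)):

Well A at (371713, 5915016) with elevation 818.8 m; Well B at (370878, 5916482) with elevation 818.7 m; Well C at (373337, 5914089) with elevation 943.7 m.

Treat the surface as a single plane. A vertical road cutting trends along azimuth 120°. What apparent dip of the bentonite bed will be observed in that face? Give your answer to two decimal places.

3.79°

Let the plane be z = a·E + b·N + c.
Well B−Well A: −835a + 1466b = −0.1;  Well C−Well A: 1624a − 927b = 124.9.
Solving gives a = 0.11390, b = 0.06481.
Unit vector along 120° is (sin 120°, cos 120°) = (0.8660, -0.5000).
Slope in that direction = a·(0.8660) + b·(-0.5000) = 0.06624.
Apparent dip = arctan|0.06624| = 3.79° (true dip is 7.5°, so apparent ≤ true as expected).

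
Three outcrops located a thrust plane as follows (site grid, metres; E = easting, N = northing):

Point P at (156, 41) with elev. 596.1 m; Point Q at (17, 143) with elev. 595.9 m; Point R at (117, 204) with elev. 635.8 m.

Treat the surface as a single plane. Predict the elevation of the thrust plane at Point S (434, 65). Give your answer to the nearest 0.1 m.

664.0 m

Two edge vectors: Point P→Point Q = (-139, 102, -0.2), Point P→Point R = (-39, 163, 39.7).
Normal n = (Point P→Point Q) × (Point P→Point R) = (4082, 5526.1, -18679).
So ∂z/∂E = −n_x/n_z = 0.21853 and ∂z/∂N = −n_y/n_z = 0.29585.
Intercept c from Point P: 596.1 − 34.09 − 12.13 = 549.88.
At (434, 65): z = 94.8 + 19.2 + 549.88 = 664.0 m.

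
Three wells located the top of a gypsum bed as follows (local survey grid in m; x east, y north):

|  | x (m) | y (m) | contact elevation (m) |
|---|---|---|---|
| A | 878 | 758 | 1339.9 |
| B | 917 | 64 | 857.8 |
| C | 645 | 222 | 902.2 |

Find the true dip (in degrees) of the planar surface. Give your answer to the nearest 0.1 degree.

36.9°

Two edge vectors: A→B = (39, -694, -482.1), A→C = (-233, -536, -437.7).
Normal n = (A→B) × (A→C) = (45358.2, 129399.6, -182606).
So ∂z/∂x = −n_x/n_z = 0.24839 and ∂z/∂y = −n_y/n_z = 0.70863.
Gradient magnitude |∇z| = √(a² + b²) = √(0.06170 + 0.50215) = 0.75090.
True dip = arctan(0.75090) = 36.9°, dipping toward SSW (azimuth ≈ 199°).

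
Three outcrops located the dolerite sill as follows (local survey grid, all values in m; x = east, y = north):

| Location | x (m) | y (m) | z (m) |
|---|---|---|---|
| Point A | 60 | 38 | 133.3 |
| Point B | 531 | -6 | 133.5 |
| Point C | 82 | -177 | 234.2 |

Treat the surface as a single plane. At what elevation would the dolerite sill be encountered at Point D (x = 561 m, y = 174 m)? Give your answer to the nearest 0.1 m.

46.9 m

Let the plane be z = a·x + b·y + c.
Point B−Point A: 471a − 44b = 0.2;  Point C−Point A: 22a − 215b = 100.9.
Solving gives a = −0.04384, b = −0.47379.
Then c = 133.3 − a·60 − b·38 = 153.93.
At (561, 174): z = −24.6 − 82.4 + 153.93 = 46.9 m.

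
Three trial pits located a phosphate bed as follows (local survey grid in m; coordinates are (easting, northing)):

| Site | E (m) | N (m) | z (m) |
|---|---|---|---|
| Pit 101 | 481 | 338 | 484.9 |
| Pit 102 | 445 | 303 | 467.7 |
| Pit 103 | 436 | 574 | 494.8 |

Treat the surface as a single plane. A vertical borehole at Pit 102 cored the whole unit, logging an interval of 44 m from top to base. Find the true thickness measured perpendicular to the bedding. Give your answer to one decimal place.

Two edge vectors: Pit 101→Pit 102 = (-36, -35, -17.2), Pit 101→Pit 103 = (-45, 236, 9.9).
Normal n = (Pit 101→Pit 102) × (Pit 101→Pit 103) = (3712.7, 1130.4, -10071).
So ∂z/∂E = −n_x/n_z = 0.36865 and ∂z/∂N = −n_y/n_z = 0.11224.
|∇z| = √(a²+b²) = 0.38536, so dip δ = arctan(0.38536) = 21.07°.
True thickness = vertical thickness × cos δ = 44 × cos 21.07° = 41.1 m.

41.1 m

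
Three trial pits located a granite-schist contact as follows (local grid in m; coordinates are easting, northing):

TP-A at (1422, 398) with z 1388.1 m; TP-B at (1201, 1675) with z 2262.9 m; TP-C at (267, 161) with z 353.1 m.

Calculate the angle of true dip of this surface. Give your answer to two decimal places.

Two edge vectors: TP-A→TP-B = (-221, 1277, 874.8), TP-A→TP-C = (-1155, -237, -1035).
Normal n = (TP-A→TP-B) × (TP-A→TP-C) = (-1114367.4, -1239129, 1527312).
So ∂z/∂easting = −n_x/n_z = 0.72963 and ∂z/∂northing = −n_y/n_z = 0.81131.
Gradient magnitude |∇z| = √(a² + b²) = √(0.53235 + 0.65823) = 1.09114.
True dip = arctan(1.09114) = 47.50°, dipping toward SW (azimuth ≈ 222°).

47.50°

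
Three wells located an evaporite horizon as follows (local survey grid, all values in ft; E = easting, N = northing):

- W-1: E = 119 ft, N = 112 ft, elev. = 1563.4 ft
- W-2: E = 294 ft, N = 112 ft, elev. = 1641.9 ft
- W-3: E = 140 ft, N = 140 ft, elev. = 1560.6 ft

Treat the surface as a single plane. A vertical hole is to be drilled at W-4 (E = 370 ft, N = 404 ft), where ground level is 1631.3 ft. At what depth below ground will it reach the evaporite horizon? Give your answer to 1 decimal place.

82.7 ft

Let the plane be z = a·E + b·N + c.
W-2−W-1: 175a + 0b = 78.5;  W-3−W-1: 21a + 28b = −2.8.
Solving gives a = 0.44857, b = −0.43643.
Then c = 1563.4 − a·119 − b·112 = 1558.90.
At (370, 404): z_contact = 165.97 − 176.32 + 1558.90 = 1548.55 ft.
Depth below ground = 1631.3 − 1548.55 = 82.7 ft.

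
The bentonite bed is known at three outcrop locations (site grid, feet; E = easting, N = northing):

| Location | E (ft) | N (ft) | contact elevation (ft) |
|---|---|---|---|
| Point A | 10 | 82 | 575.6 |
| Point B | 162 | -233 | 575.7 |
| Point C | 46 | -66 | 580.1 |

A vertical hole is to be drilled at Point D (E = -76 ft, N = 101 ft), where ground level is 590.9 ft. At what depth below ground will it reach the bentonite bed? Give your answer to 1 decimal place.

5.6 ft

Let the plane be z = a·E + b·N + c.
Point B−Point A: 152a − 315b = 0.1;  Point C−Point A: 36a − 148b = 4.5.
Solving gives a = −0.12574, b = −0.06099.
Then c = 575.6 − a·10 − b·82 = 581.86.
At (-76, 101): z_contact = 9.56 − 6.16 + 581.86 = 585.25 ft.
Depth below ground = 590.9 − 585.25 = 5.6 ft.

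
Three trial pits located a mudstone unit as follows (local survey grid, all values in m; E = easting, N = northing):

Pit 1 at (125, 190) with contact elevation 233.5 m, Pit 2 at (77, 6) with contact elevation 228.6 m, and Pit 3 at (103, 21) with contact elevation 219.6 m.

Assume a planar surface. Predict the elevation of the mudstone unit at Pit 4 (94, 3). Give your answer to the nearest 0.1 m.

221.0 m

Two edge vectors: Pit 1→Pit 2 = (-48, -184, -4.9), Pit 1→Pit 3 = (-22, -169, -13.9).
Normal n = (Pit 1→Pit 2) × (Pit 1→Pit 3) = (1729.5, -559.4, 4064).
So ∂z/∂E = −n_x/n_z = −0.42557 and ∂z/∂N = −n_y/n_z = 0.13765.
Intercept c from Pit 1: 233.5 + 53.20 − 26.15 = 260.54.
At (94, 3): z = −40.0 + 0.4 + 260.54 = 221.0 m.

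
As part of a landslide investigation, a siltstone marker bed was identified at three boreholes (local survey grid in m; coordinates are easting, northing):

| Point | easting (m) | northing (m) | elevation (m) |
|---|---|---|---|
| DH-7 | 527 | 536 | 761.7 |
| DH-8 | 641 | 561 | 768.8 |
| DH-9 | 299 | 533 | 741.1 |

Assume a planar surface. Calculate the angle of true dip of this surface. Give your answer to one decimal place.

9.3°

Two edge vectors: DH-7→DH-8 = (114, 25, 7.1), DH-7→DH-9 = (-228, -3, -20.6).
Normal n = (DH-7→DH-8) × (DH-7→DH-9) = (-493.7, 729.6, 5358).
So ∂z/∂easting = −n_x/n_z = 0.09214 and ∂z/∂northing = −n_y/n_z = −0.13617.
Gradient magnitude |∇z| = √(a² + b²) = √(0.00849 + 0.01854) = 0.16442.
True dip = arctan(0.16442) = 9.3°, dipping toward NW (azimuth ≈ 326°).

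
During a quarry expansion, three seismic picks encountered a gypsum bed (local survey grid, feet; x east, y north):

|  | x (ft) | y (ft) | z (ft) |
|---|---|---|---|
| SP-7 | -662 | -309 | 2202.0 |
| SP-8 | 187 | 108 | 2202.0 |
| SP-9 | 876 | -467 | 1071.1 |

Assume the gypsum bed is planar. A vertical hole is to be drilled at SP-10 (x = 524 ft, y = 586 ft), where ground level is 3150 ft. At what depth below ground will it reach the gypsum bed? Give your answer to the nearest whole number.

Two edge vectors: SP-7→SP-8 = (849, 417, 0), SP-7→SP-9 = (1538, -158, -1130.9).
Normal n = (SP-7→SP-8) × (SP-7→SP-9) = (-471585.3, 960134.1, -775488).
So ∂z/∂x = −n_x/n_z = −0.60811 and ∂z/∂y = −n_y/n_z = 1.23810.
Intercept c from SP-7: 2202 − 402.57 + 382.57 = 2182.00.
At (524, 586): z_contact = −318.7 + 725.5 + 2182.00 = 2588.9 ft.
Depth below ground = 3150 − 2588.9 = 561 ft.

561 ft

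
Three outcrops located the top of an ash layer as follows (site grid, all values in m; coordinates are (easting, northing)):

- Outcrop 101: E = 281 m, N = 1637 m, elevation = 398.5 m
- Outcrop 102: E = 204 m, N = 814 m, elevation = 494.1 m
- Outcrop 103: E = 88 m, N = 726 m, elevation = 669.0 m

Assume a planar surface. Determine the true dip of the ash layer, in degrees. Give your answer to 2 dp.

56.80°

Let the plane be z = a·E + b·N + c.
Outcrop 102−Outcrop 101: −77a − 823b = 95.6;  Outcrop 103−Outcrop 101: −193a − 911b = 270.5.
Solving gives a = −1.52810, b = 0.02681.
Gradient magnitude |∇z| = √(a² + b²) = √(2.33508 + 0.00072) = 1.52833.
True dip = arctan(1.52833) = 56.80°, dipping toward E (azimuth ≈ 091°).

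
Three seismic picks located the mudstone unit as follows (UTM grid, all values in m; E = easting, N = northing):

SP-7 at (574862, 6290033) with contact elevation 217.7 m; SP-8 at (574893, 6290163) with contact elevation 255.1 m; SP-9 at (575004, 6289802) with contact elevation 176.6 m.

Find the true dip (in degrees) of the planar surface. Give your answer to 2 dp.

16.04°

Two edge vectors: SP-7→SP-8 = (31, 130, 37.4), SP-7→SP-9 = (142, -231, -41.1).
Normal n = (SP-7→SP-8) × (SP-7→SP-9) = (3296.4, 6584.9, -25621).
So ∂z/∂E = −n_x/n_z = 0.12866 and ∂z/∂N = −n_y/n_z = 0.25701.
Gradient magnitude |∇z| = √(a² + b²) = √(0.01655 + 0.06606) = 0.28742.
True dip = arctan(0.28742) = 16.04°, dipping toward SSW (azimuth ≈ 207°).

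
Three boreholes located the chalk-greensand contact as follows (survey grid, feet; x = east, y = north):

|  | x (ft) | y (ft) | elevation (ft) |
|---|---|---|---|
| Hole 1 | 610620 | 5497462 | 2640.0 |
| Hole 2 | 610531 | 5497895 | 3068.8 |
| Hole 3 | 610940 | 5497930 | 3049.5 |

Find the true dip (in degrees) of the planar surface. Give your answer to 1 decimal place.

44.2°

Let the plane be z = a·x + b·y + c.
Hole 2−Hole 1: −89a + 433b = 428.8;  Hole 3−Hole 1: 320a + 468b = 409.5.
Solving gives a = −0.12965, b = 0.96365.
Gradient magnitude |∇z| = √(a² + b²) = √(0.01681 + 0.92862) = 0.97233.
True dip = arctan(0.97233) = 44.2°, dipping toward S (azimuth ≈ 172°).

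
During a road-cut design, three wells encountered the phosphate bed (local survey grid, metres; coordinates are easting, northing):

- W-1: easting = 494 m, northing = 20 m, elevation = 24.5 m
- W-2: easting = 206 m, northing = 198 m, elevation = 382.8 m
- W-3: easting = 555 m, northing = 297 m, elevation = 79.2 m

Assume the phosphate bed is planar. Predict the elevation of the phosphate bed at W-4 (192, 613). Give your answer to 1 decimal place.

Two edge vectors: W-1→W-2 = (-288, 178, 358.3), W-1→W-3 = (61, 277, 54.7).
Normal n = (W-1→W-2) × (W-1→W-3) = (-89512.5, 37609.9, -90634).
So ∂z/∂easting = −n_x/n_z = −0.98763 and ∂z/∂northing = −n_y/n_z = 0.41496.
Intercept c from W-1: 24.5 + 487.89 − 8.30 = 504.09.
At (192, 613): z = −189.6 + 254.4 + 504.09 = 568.8 m.

568.8 m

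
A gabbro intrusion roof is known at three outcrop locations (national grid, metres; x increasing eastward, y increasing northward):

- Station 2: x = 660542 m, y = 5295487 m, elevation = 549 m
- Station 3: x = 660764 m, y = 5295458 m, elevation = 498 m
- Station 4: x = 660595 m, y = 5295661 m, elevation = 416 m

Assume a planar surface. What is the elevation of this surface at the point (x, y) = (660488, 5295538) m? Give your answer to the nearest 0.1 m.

532.1 m

Let the plane be z = a·x + b·y + c.
Station 3−Station 2: 222a − 29b = −51;  Station 4−Station 2: 53a + 174b = −133.
Solving gives a = −0.316967509, b = −0.667820242.
Then c = 549 − a·660542 − b·5295487 = 3746352.76.
At (660488, 5295538): z = −209353.2 − 3536467.5 + 3746352.76 = 532.1 m.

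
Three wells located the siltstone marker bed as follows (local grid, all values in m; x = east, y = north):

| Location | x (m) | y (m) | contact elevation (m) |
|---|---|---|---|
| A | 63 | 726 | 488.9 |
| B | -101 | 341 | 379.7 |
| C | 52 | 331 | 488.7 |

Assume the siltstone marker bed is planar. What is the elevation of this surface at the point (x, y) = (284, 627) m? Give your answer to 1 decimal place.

648.0 m

Two edge vectors: A→B = (-164, -385, -109.2), A→C = (-11, -395, -0.2).
Normal n = (A→B) × (A→C) = (-43057, 1168.4, 60545).
So ∂z/∂x = −n_x/n_z = 0.71116 and ∂z/∂y = −n_y/n_z = −0.01930.
Intercept c from A: 488.9 − 44.80 + 14.01 = 458.11.
At (284, 627): z = 202.0 − 12.1 + 458.11 = 648.0 m.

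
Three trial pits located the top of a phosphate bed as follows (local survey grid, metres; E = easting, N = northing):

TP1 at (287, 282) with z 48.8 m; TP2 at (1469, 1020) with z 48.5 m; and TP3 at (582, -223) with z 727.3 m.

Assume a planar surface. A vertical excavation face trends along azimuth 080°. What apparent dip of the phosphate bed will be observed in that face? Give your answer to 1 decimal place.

23.5°

Let the plane be z = a·E + b·N + c.
TP2−TP1: 1182a + 738b = −0.3;  TP3−TP1: 295a − 505b = 678.5.
Solving gives a = 0.61450, b = −0.98460.
Unit vector along 080° is (sin 80°, cos 80°) = (0.9848, 0.1736).
Slope in that direction = a·(0.9848) + b·(0.1736) = 0.43419.
Apparent dip = arctan|0.43419| = 23.5° (true dip is 49.3°, so apparent ≤ true as expected).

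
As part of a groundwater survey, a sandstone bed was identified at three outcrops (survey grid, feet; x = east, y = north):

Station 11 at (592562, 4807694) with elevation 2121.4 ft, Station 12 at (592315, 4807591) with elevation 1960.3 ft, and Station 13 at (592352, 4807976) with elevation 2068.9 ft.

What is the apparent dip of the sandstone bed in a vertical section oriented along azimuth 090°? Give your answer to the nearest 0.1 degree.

29.1°

Two edge vectors: Station 11→Station 12 = (-247, -103, -161.1), Station 11→Station 13 = (-210, 282, -52.5).
Normal n = (Station 11→Station 12) × (Station 11→Station 13) = (50837.7, 20863.5, -91284).
So ∂z/∂x = −n_x/n_z = 0.55692 and ∂z/∂y = −n_y/n_z = 0.22856.
Unit vector along 090° is (sin 90°, cos 90°) = (1.0000, 0.0000).
Slope in that direction = a·(1.0000) + b·(0.0000) = 0.55692.
Apparent dip = arctan|0.55692| = 29.1° (true dip is 31.0°, so apparent ≤ true as expected).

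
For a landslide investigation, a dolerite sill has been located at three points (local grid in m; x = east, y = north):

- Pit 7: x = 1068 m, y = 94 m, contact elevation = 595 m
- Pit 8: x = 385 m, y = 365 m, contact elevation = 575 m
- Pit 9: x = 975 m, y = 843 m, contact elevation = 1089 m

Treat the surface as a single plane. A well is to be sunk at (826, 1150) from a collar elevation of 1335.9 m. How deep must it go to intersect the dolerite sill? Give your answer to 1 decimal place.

78.4 m

Two edge vectors: Pit 7→Pit 8 = (-683, 271, -20), Pit 7→Pit 9 = (-93, 749, 494).
Normal n = (Pit 7→Pit 8) × (Pit 7→Pit 9) = (148854, 339262, -486364).
So ∂z/∂x = −n_x/n_z = 0.306055 and ∂z/∂y = −n_y/n_z = 0.697548.
Intercept c from Pit 7: 595 − 326.87 − 65.57 = 202.56.
At (826, 1150): z_contact = 252.80 + 802.18 + 202.56 = 1257.54 m.
Depth below ground = 1335.9 − 1257.54 = 78.4 m.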